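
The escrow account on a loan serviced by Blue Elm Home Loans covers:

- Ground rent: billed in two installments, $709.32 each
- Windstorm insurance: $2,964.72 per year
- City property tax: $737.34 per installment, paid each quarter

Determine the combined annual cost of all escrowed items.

$7,332.72

Ground rent = $709.32 × 2 = $1,418.64
Windstorm insurance = $2,964.72
City property tax = $737.34 × 4 = $2,949.36
Annual escrow total = $1,418.64 + $2,964.72 + $2,949.36 = $7,332.72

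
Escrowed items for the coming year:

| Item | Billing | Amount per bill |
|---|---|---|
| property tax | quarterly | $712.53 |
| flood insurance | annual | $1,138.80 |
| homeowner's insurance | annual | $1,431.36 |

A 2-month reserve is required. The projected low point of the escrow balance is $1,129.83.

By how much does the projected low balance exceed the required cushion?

Property tax: $712.53 × 4 = $2,850.12 annually
Flood insurance: $1,138.80 annually
Homeowner's insurance: $1,431.36 annually
Yearly total = $2,850.12 + $1,138.80 + $1,431.36 = $5,420.28
Monthly = $5,420.28 / 12 = $451.69
Required cushion = 2 × $451.69 = $903.38
Surplus = $1,129.83 − $903.38 = $226.45

$226.45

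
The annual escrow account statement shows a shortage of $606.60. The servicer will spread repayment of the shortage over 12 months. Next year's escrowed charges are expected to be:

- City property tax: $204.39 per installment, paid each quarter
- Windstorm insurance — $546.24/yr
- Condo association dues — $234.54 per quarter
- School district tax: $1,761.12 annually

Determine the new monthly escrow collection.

City property tax — $204.39 × 4 = $817.56/yr
Windstorm insurance — $546.24/yr
Condo association dues — $234.54 × 4 = $938.16/yr
School district tax — $1,761.12/yr
Annual escrow total = $817.56 + $546.24 + $938.16 + $1,761.12 = $4,063.08
Per month = $4,063.08 ÷ 12 = $338.59
Monthly shortage recovery: $606.60 / 12 = $50.55
Adjusted monthly = $338.59 + $50.55 = $389.14

$389.14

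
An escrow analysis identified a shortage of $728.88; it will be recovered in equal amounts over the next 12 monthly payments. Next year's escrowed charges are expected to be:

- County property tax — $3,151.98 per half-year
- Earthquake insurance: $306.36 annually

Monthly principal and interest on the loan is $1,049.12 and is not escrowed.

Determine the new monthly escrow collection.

$611.60

County property tax: $3,151.98 × 2 = $6,303.96 per year
Earthquake insurance: $306.36 per year
Total per year = $6,303.96 + $306.36 = $6,610.32
Monthly escrow = $6,610.32 / 12 = $550.86
Shortage per month = $728.88 / 12 = $60.74
New monthly escrow = $550.86 + $60.74 = $611.60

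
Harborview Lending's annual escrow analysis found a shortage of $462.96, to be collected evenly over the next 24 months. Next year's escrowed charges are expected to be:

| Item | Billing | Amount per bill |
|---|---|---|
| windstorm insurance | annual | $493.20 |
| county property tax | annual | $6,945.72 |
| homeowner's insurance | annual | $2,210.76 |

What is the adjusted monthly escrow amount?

Windstorm insurance = $493.20 per year
County property tax = $6,945.72 per year
Homeowner's insurance = $2,210.76 per year
Yearly total = $493.20 + $6,945.72 + $2,210.76 = $9,649.68
Base monthly escrow = $9,649.68 / 12 = $804.14
Monthly shortage recovery: $462.96 / 24 = $19.29
Adjusted monthly = $804.14 + $19.29 = $823.43

$823.43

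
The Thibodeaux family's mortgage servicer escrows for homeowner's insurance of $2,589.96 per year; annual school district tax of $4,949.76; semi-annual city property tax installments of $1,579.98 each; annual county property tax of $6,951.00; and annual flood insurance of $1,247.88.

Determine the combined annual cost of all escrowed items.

Homeowner's insurance = $2,589.96 annually
School district tax = $4,949.76 annually
City property tax = $1,579.98 × 2 = $3,159.96 annually
County property tax = $6,951.00 annually
Flood insurance = $1,247.88 annually
Total per year = $2,589.96 + $4,949.76 + $3,159.96 + $6,951.00 + $1,247.88 = $18,898.56

$18,898.56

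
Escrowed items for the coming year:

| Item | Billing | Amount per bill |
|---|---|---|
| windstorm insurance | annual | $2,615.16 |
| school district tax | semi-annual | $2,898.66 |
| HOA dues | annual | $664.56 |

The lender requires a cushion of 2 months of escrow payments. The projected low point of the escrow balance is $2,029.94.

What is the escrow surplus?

$517.10

Windstorm insurance: $2,615.16 per year
School district tax: $2,898.66 × 2 = $5,797.32 per year
HOA dues: $664.56 per year
Combined annual = $2,615.16 + $5,797.32 + $664.56 = $9,077.04
Monthly = $9,077.04 / 12 = $756.42
Required reserve = 2 × $756.42 = $1,512.84
Excess over cushion: $2,029.94 − $1,512.84 = $517.10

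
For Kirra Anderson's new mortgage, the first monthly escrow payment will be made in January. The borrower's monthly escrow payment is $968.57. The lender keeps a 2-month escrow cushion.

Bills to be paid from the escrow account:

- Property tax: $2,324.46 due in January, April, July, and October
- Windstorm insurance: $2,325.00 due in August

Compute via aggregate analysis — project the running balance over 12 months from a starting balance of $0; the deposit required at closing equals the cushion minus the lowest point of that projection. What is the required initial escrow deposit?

$3,874.28

Cushion = 2 × $968.57 = $1,937.14
Trial balance (start $0, +$968.57 each month, − disbursements):
  Jan: +$968.57 − $2,324.46 → -$1,355.89
  Feb: +$968.57 → -$387.32
  Mar: +$968.57 → $581.25
  Apr: +$968.57 − $2,324.46 → -$774.64
  May: +$968.57 → $193.93
  Jun: +$968.57 → $1,162.50
  Jul: +$968.57 − $2,324.46 → -$193.39
  Aug: +$968.57 − $2,325.00 → -$1,549.82
  Sep: +$968.57 → -$581.25
  Oct: +$968.57 − $2,324.46 → -$1,937.14
  Nov: +$968.57 → -$968.57
  Dec: +$968.57 → $0.00
Lowest trial balance = -$1,937.14 (Oct)
Initial deposit = cushion − low point = $1,937.14 − (-$1,937.14) = $3,874.28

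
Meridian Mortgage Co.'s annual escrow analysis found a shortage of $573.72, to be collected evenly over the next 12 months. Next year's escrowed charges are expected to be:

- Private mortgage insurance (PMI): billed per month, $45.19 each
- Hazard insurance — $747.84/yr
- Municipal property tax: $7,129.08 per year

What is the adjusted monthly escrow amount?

Private mortgage insurance (PMI): $45.19 × 12 = $542.28 annually
Hazard insurance: $747.84 annually
Municipal property tax: $7,129.08 annually
Yearly total = $8,419.20
Monthly = $8,419.20 ÷ 12 = $701.60
Shortage spread = $573.72 ÷ 12 = $47.81/mo
Adjusted monthly = $701.60 + $47.81 = $749.41

$749.41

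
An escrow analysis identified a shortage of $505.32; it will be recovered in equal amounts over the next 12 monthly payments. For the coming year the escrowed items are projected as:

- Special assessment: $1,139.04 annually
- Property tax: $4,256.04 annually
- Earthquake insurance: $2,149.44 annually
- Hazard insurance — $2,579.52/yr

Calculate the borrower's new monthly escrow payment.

$885.78

Special assessment — $1,139.04 per year
Property tax — $4,256.04 per year
Earthquake insurance — $2,149.44 per year
Hazard insurance — $2,579.52 per year
Combined annual = $1,139.04 + $4,256.04 + $2,149.44 + $2,579.52 = $10,124.04
Monthly = $10,124.04 ÷ 12 = $843.67
Shortage per month = $505.32 ÷ 12 = $42.11
New monthly escrow = $843.67 + $42.11 = $885.78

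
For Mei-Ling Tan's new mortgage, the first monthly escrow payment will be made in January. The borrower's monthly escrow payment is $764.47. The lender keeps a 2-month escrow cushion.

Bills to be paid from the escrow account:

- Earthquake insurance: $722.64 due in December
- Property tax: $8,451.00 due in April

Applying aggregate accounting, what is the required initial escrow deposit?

$6,922.06

Cushion = 2 × $764.47 = $1,528.94
Trial balance (start $0, +$764.47 each month, − disbursements):
  Jan: +$764.47 → $764.47
  Feb: +$764.47 → $1,528.94
  Mar: +$764.47 → $2,293.41
  Apr: +$764.47 − $8,451.00 → -$5,393.12
  May: +$764.47 → -$4,628.65
  Jun: +$764.47 → -$3,864.18
  Jul: +$764.47 → -$3,099.71
  Aug: +$764.47 → -$2,335.24
  Sep: +$764.47 → -$1,570.77
  Oct: +$764.47 → -$806.30
  Nov: +$764.47 → -$41.83
  Dec: +$764.47 − $722.64 → $0.00
Lowest trial balance = -$5,393.12 (Apr)
Initial deposit = cushion − low point = $1,528.94 − (-$5,393.12) = $6,922.06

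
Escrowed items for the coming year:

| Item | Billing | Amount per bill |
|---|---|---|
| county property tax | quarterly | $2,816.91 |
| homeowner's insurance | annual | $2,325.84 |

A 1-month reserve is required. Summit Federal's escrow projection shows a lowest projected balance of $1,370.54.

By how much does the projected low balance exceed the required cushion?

$237.75

County property tax — $2,816.91 × 4 = $11,267.64 per year
Homeowner's insurance — $2,325.84 per year
Yearly total = $13,593.48
Per month = $13,593.48 / 12 = $1,132.79
Required cushion = 1 × $1,132.79 = $1,132.79
Surplus = $1,370.54 − $1,132.79 = $237.75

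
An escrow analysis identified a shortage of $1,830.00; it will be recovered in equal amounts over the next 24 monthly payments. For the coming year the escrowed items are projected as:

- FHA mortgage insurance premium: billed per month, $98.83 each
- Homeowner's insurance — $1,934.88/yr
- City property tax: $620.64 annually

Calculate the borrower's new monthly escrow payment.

FHA mortgage insurance premium = $98.83 × 12 = $1,185.96 per year
Homeowner's insurance = $1,934.88 per year
City property tax = $620.64 per year
Annual escrow total = $1,185.96 + $1,934.88 + $620.64 = $3,741.48
Base monthly escrow = $3,741.48 ÷ 12 = $311.79
Shortage spread = $1,830.00 / 24 = $76.25/mo
New monthly escrow = $311.79 + $76.25 = $388.04

$388.04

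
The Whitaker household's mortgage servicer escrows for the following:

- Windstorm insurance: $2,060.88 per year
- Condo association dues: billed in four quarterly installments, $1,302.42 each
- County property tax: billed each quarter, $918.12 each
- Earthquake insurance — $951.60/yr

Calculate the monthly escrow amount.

$991.22

Windstorm insurance = $2,060.88 per year
Condo association dues = $1,302.42 × 4 = $5,209.68 per year
County property tax = $918.12 × 4 = $3,672.48 per year
Earthquake insurance = $951.60 per year
Total per year = $11,894.64
Base monthly escrow = $11,894.64 / 12 = $991.22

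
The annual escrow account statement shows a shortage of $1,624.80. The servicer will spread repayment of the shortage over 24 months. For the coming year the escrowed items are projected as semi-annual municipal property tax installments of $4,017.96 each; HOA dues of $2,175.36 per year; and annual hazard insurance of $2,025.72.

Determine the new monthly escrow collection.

$1,087.45

Municipal property tax = $4,017.96 × 2 = $8,035.92 annually
HOA dues = $2,175.36 annually
Hazard insurance = $2,025.72 annually
Yearly total = $8,035.92 + $2,175.36 + $2,025.72 = $12,237.00
Base monthly escrow = $12,237.00 / 12 = $1,019.75
Monthly shortage recovery: $1,624.80 / 24 = $67.70
New monthly escrow = $1,019.75 + $67.70 = $1,087.45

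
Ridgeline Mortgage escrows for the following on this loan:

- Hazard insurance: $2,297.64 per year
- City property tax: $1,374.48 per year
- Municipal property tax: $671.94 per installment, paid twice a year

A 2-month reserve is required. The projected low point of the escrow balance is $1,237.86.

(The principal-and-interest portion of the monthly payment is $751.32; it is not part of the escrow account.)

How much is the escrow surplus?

$401.86

Hazard insurance — $2,297.64/yr
City property tax — $1,374.48/yr
Municipal property tax — $671.94 × 2 = $1,343.88/yr
Total annual escrow = $2,297.64 + $1,374.48 + $1,343.88 = $5,016.00
Monthly escrow = $5,016.00 / 12 = $418.00
Required cushion = 2 × $418.00 = $836.00
Surplus = $1,237.86 − $836.00 = $401.86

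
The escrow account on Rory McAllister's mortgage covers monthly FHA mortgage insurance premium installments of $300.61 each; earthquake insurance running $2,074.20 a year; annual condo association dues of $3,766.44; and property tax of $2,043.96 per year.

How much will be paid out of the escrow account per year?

FHA mortgage insurance premium = $300.61 × 12 = $3,607.32/yr
Earthquake insurance = $2,074.20/yr
Condo association dues = $3,766.44/yr
Property tax = $2,043.96/yr
Combined annual = $3,607.32 + $2,074.20 + $3,766.44 + $2,043.96 = $11,491.92

$11,491.92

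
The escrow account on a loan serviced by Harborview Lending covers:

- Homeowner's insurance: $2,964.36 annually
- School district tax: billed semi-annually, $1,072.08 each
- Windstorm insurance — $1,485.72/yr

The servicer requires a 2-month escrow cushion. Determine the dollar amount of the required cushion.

Homeowner's insurance — $2,964.36
School district tax — $1,072.08 × 2 = $2,144.16
Windstorm insurance — $1,485.72
Annual escrow total = $6,594.24
Monthly escrow = $6,594.24 ÷ 12 = $549.52
Required cushion = 2 × $549.52 = $1,099.04

$1,099.04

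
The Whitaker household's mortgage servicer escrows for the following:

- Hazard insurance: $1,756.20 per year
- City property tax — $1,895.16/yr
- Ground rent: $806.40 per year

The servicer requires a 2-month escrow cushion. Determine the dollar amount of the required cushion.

$742.96

Hazard insurance = $1,756.20 per year
City property tax = $1,895.16 per year
Ground rent = $806.40 per year
Combined annual = $4,457.76
Per month = $4,457.76 ÷ 12 = $371.48
Cushion = 2 × $371.48 = $742.96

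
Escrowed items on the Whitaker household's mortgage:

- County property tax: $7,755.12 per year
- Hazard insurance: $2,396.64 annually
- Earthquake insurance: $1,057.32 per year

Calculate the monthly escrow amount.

$934.09

County property tax — $7,755.12 annually
Hazard insurance — $2,396.64 annually
Earthquake insurance — $1,057.32 annually
Total per year = $7,755.12 + $2,396.64 + $1,057.32 = $11,209.08
Monthly = $11,209.08 / 12 = $934.09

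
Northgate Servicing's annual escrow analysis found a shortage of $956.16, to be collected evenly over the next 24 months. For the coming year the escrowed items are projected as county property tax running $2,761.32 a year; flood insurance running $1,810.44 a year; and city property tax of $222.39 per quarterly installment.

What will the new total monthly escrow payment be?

$494.95

County property tax: $2,761.32 per year
Flood insurance: $1,810.44 per year
City property tax: $222.39 × 4 = $889.56 per year
Total annual escrow = $5,461.32
Monthly = $5,461.32 / 12 = $455.11
Shortage per month = $956.16 ÷ 24 = $39.84
New monthly escrow = $455.11 + $39.84 = $494.95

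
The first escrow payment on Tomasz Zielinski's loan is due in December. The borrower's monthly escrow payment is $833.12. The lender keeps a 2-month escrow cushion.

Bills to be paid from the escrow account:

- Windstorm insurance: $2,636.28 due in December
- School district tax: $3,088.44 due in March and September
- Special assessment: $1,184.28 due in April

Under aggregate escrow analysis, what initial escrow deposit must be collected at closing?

Cushion = 2 × $833.12 = $1,666.24
Trial balance (start $0, +$833.12 each month, − disbursements):
  Dec: +$833.12 − $2,636.28 → -$1,803.16
  Jan: +$833.12 → -$970.04
  Feb: +$833.12 → -$136.92
  Mar: +$833.12 − $3,088.44 → -$2,392.24
  Apr: +$833.12 − $1,184.28 → -$2,743.40
  May: +$833.12 → -$1,910.28
  Jun: +$833.12 → -$1,077.16
  Jul: +$833.12 → -$244.04
  Aug: +$833.12 → $589.08
  Sep: +$833.12 − $3,088.44 → -$1,666.24
  Oct: +$833.12 → -$833.12
  Nov: +$833.12 → $0.00
Lowest trial balance = -$2,743.40 (Apr)
Initial deposit = cushion − low point = $1,666.24 − (-$2,743.40) = $4,409.64

$4,409.64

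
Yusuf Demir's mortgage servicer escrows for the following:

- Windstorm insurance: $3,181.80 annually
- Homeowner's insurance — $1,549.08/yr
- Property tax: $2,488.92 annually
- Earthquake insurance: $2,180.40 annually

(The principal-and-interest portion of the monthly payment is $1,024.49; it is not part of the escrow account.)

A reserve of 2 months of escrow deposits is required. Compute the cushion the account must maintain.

$1,566.70

Windstorm insurance — $3,181.80 annually
Homeowner's insurance — $1,549.08 annually
Property tax — $2,488.92 annually
Earthquake insurance — $2,180.40 annually
Total annual escrow = $3,181.80 + $1,549.08 + $2,488.92 + $2,180.40 = $9,400.20
Monthly escrow = $9,400.20 / 12 = $783.35
Reserve = 2 × $783.35 = $1,566.70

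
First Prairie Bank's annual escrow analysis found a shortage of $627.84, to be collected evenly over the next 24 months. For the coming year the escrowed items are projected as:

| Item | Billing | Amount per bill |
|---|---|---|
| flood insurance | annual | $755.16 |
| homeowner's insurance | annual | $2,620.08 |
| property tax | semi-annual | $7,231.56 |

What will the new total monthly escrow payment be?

$1,512.69

Flood insurance — $755.16 annually
Homeowner's insurance — $2,620.08 annually
Property tax — $7,231.56 × 2 = $14,463.12 annually
Annual escrow total = $755.16 + $2,620.08 + $14,463.12 = $17,838.36
Monthly escrow = $17,838.36 ÷ 12 = $1,486.53
Monthly shortage recovery: $627.84 ÷ 24 = $26.16
Adjusted monthly = $1,486.53 + $26.16 = $1,512.69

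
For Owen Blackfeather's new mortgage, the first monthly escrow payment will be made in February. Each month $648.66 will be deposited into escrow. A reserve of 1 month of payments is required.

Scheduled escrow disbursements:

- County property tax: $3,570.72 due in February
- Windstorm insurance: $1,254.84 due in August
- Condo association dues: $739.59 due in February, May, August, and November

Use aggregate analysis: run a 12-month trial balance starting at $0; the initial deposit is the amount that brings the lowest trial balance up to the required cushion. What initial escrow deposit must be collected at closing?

Cushion = 1 × $648.66 = $648.66
Trial balance (start $0, +$648.66 each month, − disbursements):
  Feb: +$648.66 − $4,310.31 → -$3,661.65
  Mar: +$648.66 → -$3,012.99
  Apr: +$648.66 → -$2,364.33
  May: +$648.66 − $739.59 → -$2,455.26
  Jun: +$648.66 → -$1,806.60
  Jul: +$648.66 → -$1,157.94
  Aug: +$648.66 − $1,994.43 → -$2,503.71
  Sep: +$648.66 → -$1,855.05
  Oct: +$648.66 → -$1,206.39
  Nov: +$648.66 − $739.59 → -$1,297.32
  Dec: +$648.66 → -$648.66
  Jan: +$648.66 → $0.00
Lowest trial balance = -$3,661.65 (Feb)
Initial deposit = cushion − low point = $648.66 − (-$3,661.65) = $4,310.31

$4,310.31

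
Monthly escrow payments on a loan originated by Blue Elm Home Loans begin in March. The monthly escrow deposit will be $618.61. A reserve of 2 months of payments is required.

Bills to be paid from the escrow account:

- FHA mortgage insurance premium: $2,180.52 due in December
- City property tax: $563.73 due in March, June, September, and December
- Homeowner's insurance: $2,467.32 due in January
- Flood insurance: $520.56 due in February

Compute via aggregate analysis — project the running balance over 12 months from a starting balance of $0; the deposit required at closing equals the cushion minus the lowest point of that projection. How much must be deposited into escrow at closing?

$1,335.27

Cushion = 2 × $618.61 = $1,237.22
Trial balance (start $0, +$618.61 each month, − disbursements):
  Mar: +$618.61 − $563.73 → $54.88
  Apr: +$618.61 → $673.49
  May: +$618.61 → $1,292.10
  Jun: +$618.61 − $563.73 → $1,346.98
  Jul: +$618.61 → $1,965.59
  Aug: +$618.61 → $2,584.20
  Sep: +$618.61 − $563.73 → $2,639.08
  Oct: +$618.61 → $3,257.69
  Nov: +$618.61 → $3,876.30
  Dec: +$618.61 − $2,744.25 → $1,750.66
  Jan: +$618.61 − $2,467.32 → -$98.05
  Feb: +$618.61 − $520.56 → $0.00
Lowest trial balance = -$98.05 (Jan)
Initial deposit = cushion − low point = $1,237.22 − (-$98.05) = $1,335.27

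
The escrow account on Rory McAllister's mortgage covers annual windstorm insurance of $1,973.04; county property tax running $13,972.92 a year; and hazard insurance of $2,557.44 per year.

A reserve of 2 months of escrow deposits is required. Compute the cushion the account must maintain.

Windstorm insurance — $1,973.04/yr
County property tax — $13,972.92/yr
Hazard insurance — $2,557.44/yr
Total per year = $1,973.04 + $13,972.92 + $2,557.44 = $18,503.40
Monthly escrow = $18,503.40 ÷ 12 = $1,541.95
Reserve = 2 × $1,541.95 = $3,083.90

$3,083.90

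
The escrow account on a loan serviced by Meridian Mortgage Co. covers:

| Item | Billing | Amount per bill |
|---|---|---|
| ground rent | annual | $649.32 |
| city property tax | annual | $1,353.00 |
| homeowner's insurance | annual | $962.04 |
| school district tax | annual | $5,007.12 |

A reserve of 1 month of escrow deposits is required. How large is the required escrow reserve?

$664.29

Ground rent — $649.32
City property tax — $1,353.00
Homeowner's insurance — $962.04
School district tax — $5,007.12
Combined annual = $649.32 + $1,353.00 + $962.04 + $5,007.12 = $7,971.48
Monthly = $7,971.48 ÷ 12 = $664.29
Reserve = 1 × $664.29 = $664.29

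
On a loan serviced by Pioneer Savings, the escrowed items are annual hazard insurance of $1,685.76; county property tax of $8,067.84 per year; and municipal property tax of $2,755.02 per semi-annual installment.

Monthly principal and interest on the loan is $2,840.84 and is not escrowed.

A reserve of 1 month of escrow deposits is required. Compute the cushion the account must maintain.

$1,271.97

Hazard insurance: $1,685.76
County property tax: $8,067.84
Municipal property tax: $2,755.02 × 2 = $5,510.04
Total annual escrow = $1,685.76 + $8,067.84 + $5,510.04 = $15,263.64
Base monthly escrow = $15,263.64 / 12 = $1,271.97
Cushion = 1 × $1,271.97 = $1,271.97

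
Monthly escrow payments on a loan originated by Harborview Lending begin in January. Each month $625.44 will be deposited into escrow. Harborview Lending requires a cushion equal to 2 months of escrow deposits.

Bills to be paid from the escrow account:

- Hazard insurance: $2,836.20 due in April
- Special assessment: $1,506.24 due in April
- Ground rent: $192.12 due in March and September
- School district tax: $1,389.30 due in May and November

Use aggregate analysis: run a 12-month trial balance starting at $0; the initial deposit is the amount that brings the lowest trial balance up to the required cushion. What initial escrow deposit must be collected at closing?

$4,047.54

Cushion = 2 × $625.44 = $1,250.88
Trial balance (start $0, +$625.44 each month, − disbursements):
  Jan: +$625.44 → $625.44
  Feb: +$625.44 → $1,250.88
  Mar: +$625.44 − $192.12 → $1,684.20
  Apr: +$625.44 − $4,342.44 → -$2,032.80
  May: +$625.44 − $1,389.30 → -$2,796.66
  Jun: +$625.44 → -$2,171.22
  Jul: +$625.44 → -$1,545.78
  Aug: +$625.44 → -$920.34
  Sep: +$625.44 − $192.12 → -$487.02
  Oct: +$625.44 → $138.42
  Nov: +$625.44 − $1,389.30 → -$625.44
  Dec: +$625.44 → $0.00
Lowest trial balance = -$2,796.66 (May)
Initial deposit = cushion − low point = $1,250.88 − (-$2,796.66) = $4,047.54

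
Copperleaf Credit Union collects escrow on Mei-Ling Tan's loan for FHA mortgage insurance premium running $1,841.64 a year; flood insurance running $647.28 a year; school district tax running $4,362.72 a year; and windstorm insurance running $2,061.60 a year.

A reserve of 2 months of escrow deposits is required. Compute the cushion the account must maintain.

$1,485.54

FHA mortgage insurance premium: $1,841.64
Flood insurance: $647.28
School district tax: $4,362.72
Windstorm insurance: $2,061.60
Annual escrow total = $8,913.24
Monthly = $8,913.24 ÷ 12 = $742.77
Reserve = 2 × $742.77 = $1,485.54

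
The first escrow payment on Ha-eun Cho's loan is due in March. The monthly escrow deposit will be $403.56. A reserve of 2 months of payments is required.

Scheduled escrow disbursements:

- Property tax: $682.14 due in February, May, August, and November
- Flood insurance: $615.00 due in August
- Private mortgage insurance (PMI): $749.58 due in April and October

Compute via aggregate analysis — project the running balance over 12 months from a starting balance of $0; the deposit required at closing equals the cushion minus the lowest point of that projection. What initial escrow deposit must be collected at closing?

Cushion = 2 × $403.56 = $807.12
Trial balance (start $0, +$403.56 each month, − disbursements):
  Mar: +$403.56 → $403.56
  Apr: +$403.56 − $749.58 → $57.54
  May: +$403.56 − $682.14 → -$221.04
  Jun: +$403.56 → $182.52
  Jul: +$403.56 → $586.08
  Aug: +$403.56 − $1,297.14 → -$307.50
  Sep: +$403.56 → $96.06
  Oct: +$403.56 − $749.58 → -$249.96
  Nov: +$403.56 − $682.14 → -$528.54
  Dec: +$403.56 → -$124.98
  Jan: +$403.56 → $278.58
  Feb: +$403.56 − $682.14 → $0.00
Lowest trial balance = -$528.54 (Nov)
Initial deposit = cushion − low point = $807.12 − (-$528.54) = $1,335.66

$1,335.66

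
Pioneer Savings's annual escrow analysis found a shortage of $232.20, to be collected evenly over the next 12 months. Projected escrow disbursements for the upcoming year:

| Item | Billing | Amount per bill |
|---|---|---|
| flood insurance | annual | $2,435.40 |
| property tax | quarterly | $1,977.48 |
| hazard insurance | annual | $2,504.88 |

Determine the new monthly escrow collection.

Flood insurance: $2,435.40 annually
Property tax: $1,977.48 × 4 = $7,909.92 annually
Hazard insurance: $2,504.88 annually
Combined annual = $2,435.40 + $7,909.92 + $2,504.88 = $12,850.20
Per month = $12,850.20 ÷ 12 = $1,070.85
Shortage spread = $232.20 / 12 = $19.35/mo
New monthly escrow = $1,070.85 + $19.35 = $1,090.20

$1,090.20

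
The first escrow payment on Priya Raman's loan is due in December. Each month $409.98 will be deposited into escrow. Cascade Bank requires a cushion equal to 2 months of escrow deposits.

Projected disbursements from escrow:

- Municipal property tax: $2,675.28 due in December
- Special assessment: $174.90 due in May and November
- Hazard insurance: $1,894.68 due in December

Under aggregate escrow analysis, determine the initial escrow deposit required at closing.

$4,979.94

Cushion = 2 × $409.98 = $819.96
Trial balance (start $0, +$409.98 each month, − disbursements):
  Dec: +$409.98 − $4,569.96 → -$4,159.98
  Jan: +$409.98 → -$3,750.00
  Feb: +$409.98 → -$3,340.02
  Mar: +$409.98 → -$2,930.04
  Apr: +$409.98 → -$2,520.06
  May: +$409.98 − $174.90 → -$2,284.98
  Jun: +$409.98 → -$1,875.00
  Jul: +$409.98 → -$1,465.02
  Aug: +$409.98 → -$1,055.04
  Sep: +$409.98 → -$645.06
  Oct: +$409.98 → -$235.08
  Nov: +$409.98 − $174.90 → $0.00
Lowest trial balance = -$4,159.98 (Dec)
Initial deposit = cushion − low point = $819.96 − (-$4,159.98) = $4,979.94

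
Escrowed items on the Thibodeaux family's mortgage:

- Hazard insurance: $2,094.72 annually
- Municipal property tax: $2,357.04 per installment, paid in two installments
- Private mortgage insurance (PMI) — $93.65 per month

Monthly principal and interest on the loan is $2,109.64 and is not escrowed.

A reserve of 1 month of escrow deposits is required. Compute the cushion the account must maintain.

Hazard insurance: $2,094.72 annually
Municipal property tax: $2,357.04 × 2 = $4,714.08 annually
Private mortgage insurance (PMI): $93.65 × 12 = $1,123.80 annually
Annual escrow total = $7,932.60
Monthly = $7,932.60 ÷ 12 = $661.05
Required cushion = 1 × $661.05 = $661.05

$661.05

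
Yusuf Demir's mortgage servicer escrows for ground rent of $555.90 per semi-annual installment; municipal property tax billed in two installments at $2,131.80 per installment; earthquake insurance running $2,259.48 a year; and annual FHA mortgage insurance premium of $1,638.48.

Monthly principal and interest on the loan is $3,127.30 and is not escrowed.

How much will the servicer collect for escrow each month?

Ground rent — $555.90 × 2 = $1,111.80
Municipal property tax — $2,131.80 × 2 = $4,263.60
Earthquake insurance — $2,259.48
FHA mortgage insurance premium — $1,638.48
Total annual escrow = $1,111.80 + $4,263.60 + $2,259.48 + $1,638.48 = $9,273.36
Per month = $9,273.36 / 12 = $772.78

$772.78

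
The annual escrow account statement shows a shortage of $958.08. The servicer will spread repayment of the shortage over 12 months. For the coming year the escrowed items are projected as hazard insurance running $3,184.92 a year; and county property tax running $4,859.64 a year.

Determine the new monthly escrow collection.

$750.22

Hazard insurance — $3,184.92 per year
County property tax — $4,859.64 per year
Combined annual = $3,184.92 + $4,859.64 = $8,044.56
Per month = $8,044.56 ÷ 12 = $670.38
Monthly shortage recovery: $958.08 ÷ 12 = $79.84
Adjusted monthly = $670.38 + $79.84 = $750.22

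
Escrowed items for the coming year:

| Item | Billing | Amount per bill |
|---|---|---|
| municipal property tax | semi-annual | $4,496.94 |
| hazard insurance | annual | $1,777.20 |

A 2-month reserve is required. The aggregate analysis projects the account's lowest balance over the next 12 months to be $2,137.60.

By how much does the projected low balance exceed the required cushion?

Municipal property tax: $4,496.94 × 2 = $8,993.88
Hazard insurance: $1,777.20
Annual escrow total = $8,993.88 + $1,777.20 = $10,771.08
Per month = $10,771.08 / 12 = $897.59
Required cushion = 2 × $897.59 = $1,795.18
Surplus = $2,137.60 − $1,795.18 = $342.42

$342.42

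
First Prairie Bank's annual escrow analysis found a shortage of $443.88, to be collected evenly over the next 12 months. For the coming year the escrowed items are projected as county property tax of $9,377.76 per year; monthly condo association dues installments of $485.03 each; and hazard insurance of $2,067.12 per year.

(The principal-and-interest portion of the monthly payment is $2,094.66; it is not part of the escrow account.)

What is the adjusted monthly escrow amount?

$1,475.76

County property tax = $9,377.76
Condo association dues = $485.03 × 12 = $5,820.36
Hazard insurance = $2,067.12
Total annual escrow = $9,377.76 + $5,820.36 + $2,067.12 = $17,265.24
Monthly escrow = $17,265.24 ÷ 12 = $1,438.77
Shortage spread = $443.88 / 12 = $36.99/mo
Adjusted monthly = $1,438.77 + $36.99 = $1,475.76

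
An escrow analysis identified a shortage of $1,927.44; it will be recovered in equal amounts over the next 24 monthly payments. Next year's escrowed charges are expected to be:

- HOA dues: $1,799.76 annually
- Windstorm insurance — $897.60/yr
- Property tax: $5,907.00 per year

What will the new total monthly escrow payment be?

$797.34

HOA dues = $1,799.76/yr
Windstorm insurance = $897.60/yr
Property tax = $5,907.00/yr
Combined annual = $1,799.76 + $897.60 + $5,907.00 = $8,604.36
Per month = $8,604.36 ÷ 12 = $717.03
Shortage per month = $1,927.44 ÷ 24 = $80.31
New monthly escrow = $717.03 + $80.31 = $797.34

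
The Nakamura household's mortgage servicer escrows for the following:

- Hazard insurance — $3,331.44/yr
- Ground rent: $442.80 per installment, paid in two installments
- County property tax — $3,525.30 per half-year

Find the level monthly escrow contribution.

Hazard insurance: $3,331.44/yr
Ground rent: $442.80 × 2 = $885.60/yr
County property tax: $3,525.30 × 2 = $7,050.60/yr
Combined annual = $3,331.44 + $885.60 + $7,050.60 = $11,267.64
Monthly escrow = $11,267.64 ÷ 12 = $938.97

$938.97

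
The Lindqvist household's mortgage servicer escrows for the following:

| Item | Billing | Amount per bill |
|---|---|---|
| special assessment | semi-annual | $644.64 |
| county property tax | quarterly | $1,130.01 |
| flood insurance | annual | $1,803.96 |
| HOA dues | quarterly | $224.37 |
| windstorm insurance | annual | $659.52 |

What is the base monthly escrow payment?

$764.19

Special assessment: $644.64 × 2 = $1,289.28 annually
County property tax: $1,130.01 × 4 = $4,520.04 annually
Flood insurance: $1,803.96 annually
HOA dues: $224.37 × 4 = $897.48 annually
Windstorm insurance: $659.52 annually
Total per year = $9,170.28
Monthly = $9,170.28 ÷ 12 = $764.19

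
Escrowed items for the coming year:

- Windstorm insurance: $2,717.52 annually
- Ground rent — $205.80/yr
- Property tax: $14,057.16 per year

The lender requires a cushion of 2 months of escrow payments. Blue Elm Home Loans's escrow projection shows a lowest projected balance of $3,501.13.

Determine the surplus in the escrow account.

Windstorm insurance: $2,717.52 per year
Ground rent: $205.80 per year
Property tax: $14,057.16 per year
Combined annual = $2,717.52 + $205.80 + $14,057.16 = $16,980.48
Monthly escrow = $16,980.48 ÷ 12 = $1,415.04
Required reserve = 2 × $1,415.04 = $2,830.08
Excess over cushion: $3,501.13 − $2,830.08 = $671.05

$671.05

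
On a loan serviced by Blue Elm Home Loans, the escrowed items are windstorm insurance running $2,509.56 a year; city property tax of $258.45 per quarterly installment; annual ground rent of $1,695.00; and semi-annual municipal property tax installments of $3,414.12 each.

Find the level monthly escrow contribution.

$1,005.55

Windstorm insurance: $2,509.56
City property tax: $258.45 × 4 = $1,033.80
Ground rent: $1,695.00
Municipal property tax: $3,414.12 × 2 = $6,828.24
Yearly total = $12,066.60
Base monthly escrow = $12,066.60 ÷ 12 = $1,005.55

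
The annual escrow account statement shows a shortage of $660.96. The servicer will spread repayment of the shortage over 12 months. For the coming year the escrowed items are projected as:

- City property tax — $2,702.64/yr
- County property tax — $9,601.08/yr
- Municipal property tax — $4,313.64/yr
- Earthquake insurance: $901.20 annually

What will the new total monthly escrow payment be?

City property tax — $2,702.64 per year
County property tax — $9,601.08 per year
Municipal property tax — $4,313.64 per year
Earthquake insurance — $901.20 per year
Total per year = $17,518.56
Per month = $17,518.56 / 12 = $1,459.88
Monthly shortage recovery: $660.96 ÷ 12 = $55.08
Adjusted monthly = $1,459.88 + $55.08 = $1,514.96

$1,514.96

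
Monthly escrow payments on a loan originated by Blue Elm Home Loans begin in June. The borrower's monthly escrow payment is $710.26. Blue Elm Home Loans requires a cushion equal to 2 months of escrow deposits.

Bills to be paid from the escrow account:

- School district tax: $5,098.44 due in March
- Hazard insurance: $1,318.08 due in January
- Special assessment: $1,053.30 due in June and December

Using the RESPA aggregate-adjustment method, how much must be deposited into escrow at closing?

Cushion = 2 × $710.26 = $1,420.52
Trial balance (start $0, +$710.26 each month, − disbursements):
  Jun: +$710.26 − $1,053.30 → -$343.04
  Jul: +$710.26 → $367.22
  Aug: +$710.26 → $1,077.48
  Sep: +$710.26 → $1,787.74
  Oct: +$710.26 → $2,498.00
  Nov: +$710.26 → $3,208.26
  Dec: +$710.26 − $1,053.30 → $2,865.22
  Jan: +$710.26 − $1,318.08 → $2,257.40
  Feb: +$710.26 → $2,967.66
  Mar: +$710.26 − $5,098.44 → -$1,420.52
  Apr: +$710.26 → -$710.26
  May: +$710.26 → $0.00
Lowest trial balance = -$1,420.52 (Mar)
Initial deposit = cushion − low point = $1,420.52 − (-$1,420.52) = $2,841.04

$2,841.04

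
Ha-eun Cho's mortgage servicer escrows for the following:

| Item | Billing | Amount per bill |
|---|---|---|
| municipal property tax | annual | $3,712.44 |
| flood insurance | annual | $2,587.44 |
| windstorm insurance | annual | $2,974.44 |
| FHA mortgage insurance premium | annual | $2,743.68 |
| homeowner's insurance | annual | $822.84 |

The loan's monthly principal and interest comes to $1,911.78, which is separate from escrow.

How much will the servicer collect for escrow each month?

$1,070.07

Municipal property tax = $3,712.44 annually
Flood insurance = $2,587.44 annually
Windstorm insurance = $2,974.44 annually
FHA mortgage insurance premium = $2,743.68 annually
Homeowner's insurance = $822.84 annually
Yearly total = $3,712.44 + $2,587.44 + $2,974.44 + $2,743.68 + $822.84 = $12,840.84
Per month = $12,840.84 ÷ 12 = $1,070.07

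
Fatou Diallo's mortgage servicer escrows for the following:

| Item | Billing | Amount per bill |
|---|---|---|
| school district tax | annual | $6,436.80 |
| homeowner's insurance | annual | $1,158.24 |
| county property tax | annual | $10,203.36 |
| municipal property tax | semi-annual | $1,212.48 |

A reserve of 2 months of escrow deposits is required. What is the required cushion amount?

$3,370.56

School district tax: $6,436.80
Homeowner's insurance: $1,158.24
County property tax: $10,203.36
Municipal property tax: $1,212.48 × 2 = $2,424.96
Yearly total = $6,436.80 + $1,158.24 + $10,203.36 + $2,424.96 = $20,223.36
Monthly = $20,223.36 ÷ 12 = $1,685.28
Cushion = 2 × $1,685.28 = $3,370.56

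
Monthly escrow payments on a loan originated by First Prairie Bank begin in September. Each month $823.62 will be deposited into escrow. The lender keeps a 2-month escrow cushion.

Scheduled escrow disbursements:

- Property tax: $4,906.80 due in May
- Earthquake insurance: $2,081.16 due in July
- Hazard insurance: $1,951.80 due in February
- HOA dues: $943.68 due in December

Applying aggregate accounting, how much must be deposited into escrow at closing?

Cushion = 2 × $823.62 = $1,647.24
Trial balance (start $0, +$823.62 each month, − disbursements):
  Sep: +$823.62 → $823.62
  Oct: +$823.62 → $1,647.24
  Nov: +$823.62 → $2,470.86
  Dec: +$823.62 − $943.68 → $2,350.80
  Jan: +$823.62 → $3,174.42
  Feb: +$823.62 − $1,951.80 → $2,046.24
  Mar: +$823.62 → $2,869.86
  Apr: +$823.62 → $3,693.48
  May: +$823.62 − $4,906.80 → -$389.70
  Jun: +$823.62 → $433.92
  Jul: +$823.62 − $2,081.16 → -$823.62
  Aug: +$823.62 → $0.00
Lowest trial balance = -$823.62 (Jul)
Initial deposit = cushion − low point = $1,647.24 − (-$823.62) = $2,470.86

$2,470.86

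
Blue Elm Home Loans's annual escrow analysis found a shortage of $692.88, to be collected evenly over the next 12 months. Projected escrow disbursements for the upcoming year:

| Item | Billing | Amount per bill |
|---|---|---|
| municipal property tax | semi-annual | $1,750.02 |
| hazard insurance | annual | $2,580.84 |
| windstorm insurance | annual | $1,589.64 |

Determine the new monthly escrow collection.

Municipal property tax: $1,750.02 × 2 = $3,500.04 per year
Hazard insurance: $2,580.84 per year
Windstorm insurance: $1,589.64 per year
Combined annual = $3,500.04 + $2,580.84 + $1,589.64 = $7,670.52
Monthly = $7,670.52 ÷ 12 = $639.21
Shortage spread = $692.88 ÷ 12 = $57.74/mo
Adjusted monthly = $639.21 + $57.74 = $696.95

$696.95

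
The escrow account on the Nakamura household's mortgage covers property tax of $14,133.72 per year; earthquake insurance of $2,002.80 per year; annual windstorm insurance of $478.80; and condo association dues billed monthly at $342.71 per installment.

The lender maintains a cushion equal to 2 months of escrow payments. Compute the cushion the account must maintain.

$3,454.64

Property tax = $14,133.72 annually
Earthquake insurance = $2,002.80 annually
Windstorm insurance = $478.80 annually
Condo association dues = $342.71 × 12 = $4,112.52 annually
Yearly total = $14,133.72 + $2,002.80 + $478.80 + $4,112.52 = $20,727.84
Monthly = $20,727.84 / 12 = $1,727.32
Required cushion = 2 × $1,727.32 = $3,454.64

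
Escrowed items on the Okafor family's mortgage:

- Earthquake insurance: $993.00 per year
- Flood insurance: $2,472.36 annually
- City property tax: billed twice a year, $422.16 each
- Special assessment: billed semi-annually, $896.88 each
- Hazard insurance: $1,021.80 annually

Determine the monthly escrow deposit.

Earthquake insurance = $993.00
Flood insurance = $2,472.36
City property tax = $422.16 × 2 = $844.32
Special assessment = $896.88 × 2 = $1,793.76
Hazard insurance = $1,021.80
Total per year = $993.00 + $2,472.36 + $844.32 + $1,793.76 + $1,021.80 = $7,125.24
Per month = $7,125.24 ÷ 12 = $593.77

$593.77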